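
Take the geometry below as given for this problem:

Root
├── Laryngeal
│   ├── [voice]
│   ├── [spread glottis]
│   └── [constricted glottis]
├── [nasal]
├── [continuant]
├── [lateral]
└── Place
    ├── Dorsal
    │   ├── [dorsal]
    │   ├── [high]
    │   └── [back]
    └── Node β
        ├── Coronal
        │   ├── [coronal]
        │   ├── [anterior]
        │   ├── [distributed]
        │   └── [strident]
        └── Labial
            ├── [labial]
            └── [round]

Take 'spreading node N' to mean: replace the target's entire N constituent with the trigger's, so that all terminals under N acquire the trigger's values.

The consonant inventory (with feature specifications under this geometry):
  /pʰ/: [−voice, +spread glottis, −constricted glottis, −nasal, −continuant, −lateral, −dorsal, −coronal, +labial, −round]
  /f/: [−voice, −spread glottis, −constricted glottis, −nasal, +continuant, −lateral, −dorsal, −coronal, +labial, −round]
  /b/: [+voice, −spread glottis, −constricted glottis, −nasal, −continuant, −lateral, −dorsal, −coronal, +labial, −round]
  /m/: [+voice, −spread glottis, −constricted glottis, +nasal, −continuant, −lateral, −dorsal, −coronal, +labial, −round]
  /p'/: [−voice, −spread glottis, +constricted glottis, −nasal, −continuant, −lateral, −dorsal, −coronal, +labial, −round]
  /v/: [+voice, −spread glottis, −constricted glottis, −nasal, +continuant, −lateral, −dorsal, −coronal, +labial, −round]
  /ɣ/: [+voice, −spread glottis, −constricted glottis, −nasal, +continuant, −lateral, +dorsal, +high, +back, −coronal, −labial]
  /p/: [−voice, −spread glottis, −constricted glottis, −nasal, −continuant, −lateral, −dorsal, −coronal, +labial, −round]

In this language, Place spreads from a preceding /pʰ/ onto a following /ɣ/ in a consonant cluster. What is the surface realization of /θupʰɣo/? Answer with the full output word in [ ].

[θupʰvo]

Place immediately or transitively dominates [dorsal], [high], [back], [coronal], [anterior], [distributed], [strident], [labial], [round].
The target acquires /pʰ/'s values for everything under Place — [−dorsal], [−coronal], [+labial], [−round] — while keeping its own [voice], [spread glottis], [constricted glottis], ….
The resulting bundle matches /v/ in the inventory; substituting it for /ɣ/ gives [θupʰvo].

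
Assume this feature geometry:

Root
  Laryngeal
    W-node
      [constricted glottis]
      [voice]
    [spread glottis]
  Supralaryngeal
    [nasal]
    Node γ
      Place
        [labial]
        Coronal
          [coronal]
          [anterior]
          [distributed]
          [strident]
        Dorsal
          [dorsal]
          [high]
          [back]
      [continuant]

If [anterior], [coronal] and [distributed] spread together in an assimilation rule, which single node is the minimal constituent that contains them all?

[anterior] lies under Coronal (below Supralaryngeal).
[coronal] lies under Coronal (below Supralaryngeal).
[distributed] lies under Coronal (below Supralaryngeal).
These paths first converge at Coronal; no daughter of Coronal dominates all 3 features, so Coronal is the minimal constituent.

Coronal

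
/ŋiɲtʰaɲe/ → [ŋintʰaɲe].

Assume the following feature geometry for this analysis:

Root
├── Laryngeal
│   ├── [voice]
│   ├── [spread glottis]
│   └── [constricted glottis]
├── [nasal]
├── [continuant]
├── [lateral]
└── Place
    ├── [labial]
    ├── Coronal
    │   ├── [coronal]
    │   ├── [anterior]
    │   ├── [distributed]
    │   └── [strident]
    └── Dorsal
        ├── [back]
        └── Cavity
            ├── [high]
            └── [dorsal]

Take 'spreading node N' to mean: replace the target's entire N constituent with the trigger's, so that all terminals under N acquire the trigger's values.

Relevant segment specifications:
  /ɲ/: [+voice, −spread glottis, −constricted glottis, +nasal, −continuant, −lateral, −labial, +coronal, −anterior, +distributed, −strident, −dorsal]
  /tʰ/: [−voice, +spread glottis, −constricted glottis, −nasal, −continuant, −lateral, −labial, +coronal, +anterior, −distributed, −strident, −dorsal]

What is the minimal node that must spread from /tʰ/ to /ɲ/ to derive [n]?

Coronal

The alternation /ɲ/ → [n] changes [anterior], [distributed] and nothing else.
The smallest constituent containing every changed terminal is Coronal — each of its daughters lacks at least one of the affected features.
Delinking /ɲ/'s Coronal and associating /tʰ/'s Coronal gives precisely the feature bundle of [n].
[nasal], [spread glottis] stay as in /ɲ/ although /tʰ/ differs there, so no node dominating them spread; among the remaining candidates Coronal is the lowest that derives the output.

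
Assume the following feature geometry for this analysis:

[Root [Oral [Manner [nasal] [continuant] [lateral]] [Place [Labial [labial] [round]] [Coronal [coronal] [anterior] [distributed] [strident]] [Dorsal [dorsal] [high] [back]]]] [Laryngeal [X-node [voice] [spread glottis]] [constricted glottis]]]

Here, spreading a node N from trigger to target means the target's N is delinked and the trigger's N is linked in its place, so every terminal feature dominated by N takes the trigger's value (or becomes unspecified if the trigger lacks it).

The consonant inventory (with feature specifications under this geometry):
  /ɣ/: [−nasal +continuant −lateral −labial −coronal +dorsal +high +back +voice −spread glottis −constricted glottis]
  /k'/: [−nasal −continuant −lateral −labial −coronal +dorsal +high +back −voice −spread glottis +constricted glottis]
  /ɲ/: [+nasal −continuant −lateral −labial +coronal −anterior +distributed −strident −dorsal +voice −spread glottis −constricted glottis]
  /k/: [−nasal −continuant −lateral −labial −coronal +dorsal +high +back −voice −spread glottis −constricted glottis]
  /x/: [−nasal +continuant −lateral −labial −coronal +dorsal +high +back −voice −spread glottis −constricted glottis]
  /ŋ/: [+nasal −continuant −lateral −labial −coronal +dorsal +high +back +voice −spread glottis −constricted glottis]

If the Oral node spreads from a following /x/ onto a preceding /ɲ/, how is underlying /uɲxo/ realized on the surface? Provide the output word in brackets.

[uɣxo]

Oral immediately or transitively dominates [nasal], [continuant], [lateral], [labial], [round], [coronal], [anterior], [distributed], [strident], [dorsal], [high], [back].
Spreading Oral from /x/ onto /ɲ/ replaces those values with /x/'s: [−nasal], [+continuant], [−lateral], [−labial], [−coronal], [+dorsal], [+high], [+back]. Features outside Oral ([voice], [spread glottis], [constricted glottis]) stay as in /ɲ/.
The resulting bundle matches /ɣ/ in the inventory; substituting it for /ɲ/ gives [uɣxo].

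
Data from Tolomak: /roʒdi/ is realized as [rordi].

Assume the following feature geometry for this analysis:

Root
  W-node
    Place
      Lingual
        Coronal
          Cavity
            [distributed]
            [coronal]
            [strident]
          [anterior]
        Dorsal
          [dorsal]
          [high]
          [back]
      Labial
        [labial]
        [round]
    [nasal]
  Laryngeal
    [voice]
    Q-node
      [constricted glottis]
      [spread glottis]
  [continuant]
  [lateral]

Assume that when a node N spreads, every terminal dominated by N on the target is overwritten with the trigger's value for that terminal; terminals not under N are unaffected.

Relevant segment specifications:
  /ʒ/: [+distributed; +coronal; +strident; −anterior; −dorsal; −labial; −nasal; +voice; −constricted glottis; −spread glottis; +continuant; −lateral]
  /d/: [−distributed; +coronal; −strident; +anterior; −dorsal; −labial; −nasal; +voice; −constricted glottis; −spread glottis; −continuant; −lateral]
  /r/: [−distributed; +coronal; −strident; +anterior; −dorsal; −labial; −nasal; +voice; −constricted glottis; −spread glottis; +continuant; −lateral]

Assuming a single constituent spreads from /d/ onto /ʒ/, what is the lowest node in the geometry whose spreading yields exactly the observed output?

Coronal

Comparing /ʒ/ with its surface form [r], the features that change are [anterior], [distributed], [strident].
The smallest constituent containing every changed terminal is Coronal — each of its daughters lacks at least one of the affected features.
Spreading Coronal from /d/ overwrites each of those terminals with /d/'s values, yielding exactly [r].
[continuant] stays as in /ʒ/ although /d/ differs there, so no node dominating it spread; among the remaining candidates Coronal is the lowest that derives the output.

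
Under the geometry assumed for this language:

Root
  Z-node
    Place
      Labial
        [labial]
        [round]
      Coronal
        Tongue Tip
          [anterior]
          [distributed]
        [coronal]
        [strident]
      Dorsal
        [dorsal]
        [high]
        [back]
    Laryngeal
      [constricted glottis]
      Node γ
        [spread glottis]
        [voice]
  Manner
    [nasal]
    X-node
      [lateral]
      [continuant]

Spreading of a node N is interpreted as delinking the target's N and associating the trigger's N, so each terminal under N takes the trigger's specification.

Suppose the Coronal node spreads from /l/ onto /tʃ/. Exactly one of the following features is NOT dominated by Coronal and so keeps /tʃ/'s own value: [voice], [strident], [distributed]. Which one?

[voice]

Coronal dominates exactly [anterior], [distributed], [coronal], [strident].
Spreading Coronal replaces [strident], [distributed] with the trigger's values, since each sits inside the Coronal constituent.
[voice] is not within the Coronal subtree (it hangs from Node γ), so /tʃ/'s [voice] value survives.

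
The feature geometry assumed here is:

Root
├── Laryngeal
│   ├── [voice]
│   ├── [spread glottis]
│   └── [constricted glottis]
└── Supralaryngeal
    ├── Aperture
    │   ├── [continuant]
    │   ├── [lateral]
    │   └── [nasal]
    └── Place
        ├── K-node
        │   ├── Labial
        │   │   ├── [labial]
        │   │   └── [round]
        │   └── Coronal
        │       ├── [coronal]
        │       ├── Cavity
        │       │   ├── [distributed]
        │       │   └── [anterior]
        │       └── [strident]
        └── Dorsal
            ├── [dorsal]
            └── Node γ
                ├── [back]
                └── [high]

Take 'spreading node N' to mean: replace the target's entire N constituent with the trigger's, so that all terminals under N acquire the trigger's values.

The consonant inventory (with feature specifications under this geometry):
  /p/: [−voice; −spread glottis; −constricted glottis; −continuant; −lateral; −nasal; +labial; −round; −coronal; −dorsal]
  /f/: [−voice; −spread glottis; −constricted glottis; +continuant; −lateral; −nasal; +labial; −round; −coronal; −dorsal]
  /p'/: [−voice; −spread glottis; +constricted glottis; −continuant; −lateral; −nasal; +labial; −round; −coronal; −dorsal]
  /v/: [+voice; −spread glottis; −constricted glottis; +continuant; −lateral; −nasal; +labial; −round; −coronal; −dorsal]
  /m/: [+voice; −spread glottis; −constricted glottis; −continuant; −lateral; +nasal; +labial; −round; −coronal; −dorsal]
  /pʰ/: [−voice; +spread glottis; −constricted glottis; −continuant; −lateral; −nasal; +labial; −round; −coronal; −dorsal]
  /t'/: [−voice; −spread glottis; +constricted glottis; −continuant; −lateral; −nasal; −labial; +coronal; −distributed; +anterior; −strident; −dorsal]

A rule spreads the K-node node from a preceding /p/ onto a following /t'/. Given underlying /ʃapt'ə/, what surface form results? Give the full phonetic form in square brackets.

Terminals under K-node in this geometry: [labial], [round], [coronal], [distributed], [anterior], [strident].
After delinking /t'/'s K-node and linking /p/'s, the affected terminals become [+labial], [−round], [−coronal]; [voice], [spread glottis], [constricted glottis], … (outside K-node) are retained from /t'/.
Among the inventory, only /p'/ has exactly this specification, giving the surface form [ʃapp'ə].

[ʃapp'ə]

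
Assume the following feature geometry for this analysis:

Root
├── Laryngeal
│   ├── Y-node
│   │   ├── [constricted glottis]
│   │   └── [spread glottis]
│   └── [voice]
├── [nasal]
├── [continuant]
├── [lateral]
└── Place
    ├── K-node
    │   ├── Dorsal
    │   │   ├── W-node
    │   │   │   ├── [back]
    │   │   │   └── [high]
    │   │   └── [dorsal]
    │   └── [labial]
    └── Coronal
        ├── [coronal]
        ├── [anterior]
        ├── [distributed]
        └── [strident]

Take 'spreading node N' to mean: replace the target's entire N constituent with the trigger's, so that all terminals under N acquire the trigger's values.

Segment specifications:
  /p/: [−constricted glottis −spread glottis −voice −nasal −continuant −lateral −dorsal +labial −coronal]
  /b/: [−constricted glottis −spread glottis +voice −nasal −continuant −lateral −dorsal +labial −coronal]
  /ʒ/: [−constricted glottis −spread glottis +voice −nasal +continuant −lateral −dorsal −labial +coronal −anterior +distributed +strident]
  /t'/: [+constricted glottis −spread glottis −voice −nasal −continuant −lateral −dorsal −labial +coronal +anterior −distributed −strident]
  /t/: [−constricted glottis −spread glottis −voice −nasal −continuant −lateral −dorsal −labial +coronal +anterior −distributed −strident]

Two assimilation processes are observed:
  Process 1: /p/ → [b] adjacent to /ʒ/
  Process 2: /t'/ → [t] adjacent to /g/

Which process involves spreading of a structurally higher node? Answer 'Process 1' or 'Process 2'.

Process 1

Process 1 alters [voice]; the lowest dominating node is [voice] (depth 2 from Root).
Process 2: the feature that changes is [constricted glottis]; the minimal node is [constricted glottis] (depth 3).
Depth 2 < depth 3; Process 1 involves the structurally higher constituent [voice].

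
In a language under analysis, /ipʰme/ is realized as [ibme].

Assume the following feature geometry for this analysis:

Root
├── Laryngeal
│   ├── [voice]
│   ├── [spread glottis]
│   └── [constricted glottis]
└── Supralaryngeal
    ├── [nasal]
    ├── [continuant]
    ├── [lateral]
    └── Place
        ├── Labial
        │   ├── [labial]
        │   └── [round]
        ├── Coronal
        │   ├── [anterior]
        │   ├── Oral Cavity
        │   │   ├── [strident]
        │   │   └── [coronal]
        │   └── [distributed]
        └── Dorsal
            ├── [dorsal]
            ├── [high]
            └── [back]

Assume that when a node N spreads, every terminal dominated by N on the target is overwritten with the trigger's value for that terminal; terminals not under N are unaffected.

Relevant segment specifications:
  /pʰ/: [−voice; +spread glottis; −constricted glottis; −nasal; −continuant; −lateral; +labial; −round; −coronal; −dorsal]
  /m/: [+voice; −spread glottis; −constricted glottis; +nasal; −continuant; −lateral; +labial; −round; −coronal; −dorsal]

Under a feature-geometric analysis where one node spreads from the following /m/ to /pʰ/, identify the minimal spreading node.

Laryngeal

Comparing /pʰ/ with its surface form [b], the features that change are [voice], [spread glottis].
In this geometry the lowest node dominating all of them is Laryngeal: every daughter of Laryngeal dominates only a proper subset, so no lower node suffices.
Spreading Laryngeal from /m/ overwrites each of those terminals with /m/'s values, yielding exactly [b].
[nasal] — on which /m/ differs from /pʰ/ — is unchanged, so Root cannot have spread; the constituent is no larger than Laryngeal.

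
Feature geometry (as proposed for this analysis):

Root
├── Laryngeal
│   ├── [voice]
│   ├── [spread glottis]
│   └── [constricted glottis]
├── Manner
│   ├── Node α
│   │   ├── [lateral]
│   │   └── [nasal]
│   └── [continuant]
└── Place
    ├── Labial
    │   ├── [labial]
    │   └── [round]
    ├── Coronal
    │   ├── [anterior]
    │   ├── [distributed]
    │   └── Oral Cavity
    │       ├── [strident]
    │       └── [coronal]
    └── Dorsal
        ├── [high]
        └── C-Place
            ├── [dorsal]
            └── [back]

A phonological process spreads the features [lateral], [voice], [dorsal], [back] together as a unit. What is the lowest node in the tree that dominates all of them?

Root

[lateral]: Root ▹ Manner ▹ Node α ▹ [lateral].
[voice]: Root ▹ Laryngeal ▹ [voice].
[dorsal]: Root ▹ Place ▹ Dorsal ▹ C-Place ▹ [dorsal].
[back]: Root ▹ Place ▹ Dorsal ▹ C-Place ▹ [back].
The lowest node appearing on every path is Root; each proper daughter of Root fails to dominate at least one of the listed features.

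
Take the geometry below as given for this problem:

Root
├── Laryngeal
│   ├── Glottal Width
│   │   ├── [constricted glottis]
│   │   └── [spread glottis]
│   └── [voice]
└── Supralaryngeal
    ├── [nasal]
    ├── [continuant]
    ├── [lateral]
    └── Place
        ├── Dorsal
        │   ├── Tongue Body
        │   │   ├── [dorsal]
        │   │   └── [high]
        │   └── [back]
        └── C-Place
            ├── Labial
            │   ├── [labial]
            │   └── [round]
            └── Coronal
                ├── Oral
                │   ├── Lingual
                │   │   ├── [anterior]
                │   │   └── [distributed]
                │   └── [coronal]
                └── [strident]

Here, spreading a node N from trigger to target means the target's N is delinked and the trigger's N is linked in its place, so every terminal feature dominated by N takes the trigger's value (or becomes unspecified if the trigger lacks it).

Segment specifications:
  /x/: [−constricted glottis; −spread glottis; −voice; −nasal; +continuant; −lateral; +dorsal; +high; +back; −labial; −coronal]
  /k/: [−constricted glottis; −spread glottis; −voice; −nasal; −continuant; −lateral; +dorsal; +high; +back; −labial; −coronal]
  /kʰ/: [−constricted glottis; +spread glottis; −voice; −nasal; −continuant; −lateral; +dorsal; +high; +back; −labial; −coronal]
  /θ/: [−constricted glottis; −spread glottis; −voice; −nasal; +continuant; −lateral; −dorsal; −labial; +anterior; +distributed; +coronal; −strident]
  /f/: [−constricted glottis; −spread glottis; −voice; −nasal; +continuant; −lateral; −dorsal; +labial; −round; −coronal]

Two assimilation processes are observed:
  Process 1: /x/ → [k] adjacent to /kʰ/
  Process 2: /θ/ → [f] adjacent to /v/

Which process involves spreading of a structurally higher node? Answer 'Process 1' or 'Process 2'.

Process 1

Process 1: the feature that changes is [continuant]; the minimal node is [continuant] (depth 2).
Process 2 alters [labial], [round], [coronal], [anterior], [distributed], [strident]; the lowest common ancestor is C-Place (depth 3 from Root).
[continuant] (depth 2) sits above C-Place (depth 3), making Process 1 the one with the higher spreading node.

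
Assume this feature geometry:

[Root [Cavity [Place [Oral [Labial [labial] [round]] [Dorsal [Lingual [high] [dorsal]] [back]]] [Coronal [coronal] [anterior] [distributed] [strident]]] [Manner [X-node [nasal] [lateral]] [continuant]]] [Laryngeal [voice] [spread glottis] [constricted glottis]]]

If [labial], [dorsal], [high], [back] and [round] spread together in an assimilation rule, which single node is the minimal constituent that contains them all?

Oral

[labial]: Root ▹ Cavity ▹ Place ▹ Oral ▹ Labial ▹ [labial].
[dorsal]: Root ▹ Cavity ▹ Place ▹ Oral ▹ Dorsal ▹ Lingual ▹ [dorsal].
[high]: Root ▹ Cavity ▹ Place ▹ Oral ▹ Dorsal ▹ Lingual ▹ [high].
[back]: Root ▹ Cavity ▹ Place ▹ Oral ▹ Dorsal ▹ [back].
[round]: Root ▹ Cavity ▹ Place ▹ Oral ▹ Labial ▹ [round].
Oral is the lowest common ancestor — every listed feature sits under it, and no single subconstituent of Oral covers them all.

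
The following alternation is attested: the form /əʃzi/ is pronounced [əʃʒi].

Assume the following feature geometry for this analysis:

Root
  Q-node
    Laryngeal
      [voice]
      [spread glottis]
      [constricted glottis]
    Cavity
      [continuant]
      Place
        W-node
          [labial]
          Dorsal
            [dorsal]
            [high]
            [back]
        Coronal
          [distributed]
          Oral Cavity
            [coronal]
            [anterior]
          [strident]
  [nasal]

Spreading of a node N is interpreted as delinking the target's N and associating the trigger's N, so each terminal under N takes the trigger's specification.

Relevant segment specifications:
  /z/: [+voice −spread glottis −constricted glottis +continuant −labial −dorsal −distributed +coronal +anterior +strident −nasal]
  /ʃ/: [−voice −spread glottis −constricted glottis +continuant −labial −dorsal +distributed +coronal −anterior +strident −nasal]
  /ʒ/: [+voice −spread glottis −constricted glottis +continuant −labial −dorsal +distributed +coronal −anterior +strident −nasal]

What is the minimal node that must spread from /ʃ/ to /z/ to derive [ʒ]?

Coronal

The alternation /z/ → [ʒ] changes [anterior], [distributed] and nothing else.
In this geometry the lowest node dominating all of them is Coronal: every daughter of Coronal dominates only a proper subset, so no lower node suffices.
Spreading Coronal from /ʃ/ overwrites each of those terminals with /ʃ/'s values, yielding exactly [ʒ].
[voice] stays as in /z/ although /ʃ/ differs there, so no node dominating it spread; among the remaining candidates Coronal is the lowest that derives the output.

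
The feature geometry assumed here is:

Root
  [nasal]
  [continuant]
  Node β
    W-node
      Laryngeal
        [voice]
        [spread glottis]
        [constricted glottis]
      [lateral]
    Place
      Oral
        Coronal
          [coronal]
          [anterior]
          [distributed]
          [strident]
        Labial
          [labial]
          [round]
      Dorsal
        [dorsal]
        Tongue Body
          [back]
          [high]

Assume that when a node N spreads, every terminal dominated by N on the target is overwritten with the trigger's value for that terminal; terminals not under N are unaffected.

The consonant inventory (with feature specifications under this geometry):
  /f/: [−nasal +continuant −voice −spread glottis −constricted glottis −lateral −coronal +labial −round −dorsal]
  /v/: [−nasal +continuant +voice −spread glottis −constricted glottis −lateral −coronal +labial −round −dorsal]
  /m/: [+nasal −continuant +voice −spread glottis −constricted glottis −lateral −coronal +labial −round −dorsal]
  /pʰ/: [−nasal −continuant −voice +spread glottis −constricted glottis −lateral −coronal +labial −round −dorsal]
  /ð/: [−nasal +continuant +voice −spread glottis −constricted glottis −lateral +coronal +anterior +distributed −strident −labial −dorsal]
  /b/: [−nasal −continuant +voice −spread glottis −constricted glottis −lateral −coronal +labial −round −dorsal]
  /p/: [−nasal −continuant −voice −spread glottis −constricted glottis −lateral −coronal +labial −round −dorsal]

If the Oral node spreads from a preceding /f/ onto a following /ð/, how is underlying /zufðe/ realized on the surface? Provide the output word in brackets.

[zufve]

Terminals under Oral in this geometry: [coronal], [anterior], [distributed], [strident], [labial], [round].
After delinking /ð/'s Oral and linking /f/'s, the affected terminals become [−coronal], [+labial], [−round]; [nasal], [continuant], [voice], … (outside Oral) are retained from /ð/.
The resulting bundle matches /v/ in the inventory; substituting it for /ð/ gives [zufve].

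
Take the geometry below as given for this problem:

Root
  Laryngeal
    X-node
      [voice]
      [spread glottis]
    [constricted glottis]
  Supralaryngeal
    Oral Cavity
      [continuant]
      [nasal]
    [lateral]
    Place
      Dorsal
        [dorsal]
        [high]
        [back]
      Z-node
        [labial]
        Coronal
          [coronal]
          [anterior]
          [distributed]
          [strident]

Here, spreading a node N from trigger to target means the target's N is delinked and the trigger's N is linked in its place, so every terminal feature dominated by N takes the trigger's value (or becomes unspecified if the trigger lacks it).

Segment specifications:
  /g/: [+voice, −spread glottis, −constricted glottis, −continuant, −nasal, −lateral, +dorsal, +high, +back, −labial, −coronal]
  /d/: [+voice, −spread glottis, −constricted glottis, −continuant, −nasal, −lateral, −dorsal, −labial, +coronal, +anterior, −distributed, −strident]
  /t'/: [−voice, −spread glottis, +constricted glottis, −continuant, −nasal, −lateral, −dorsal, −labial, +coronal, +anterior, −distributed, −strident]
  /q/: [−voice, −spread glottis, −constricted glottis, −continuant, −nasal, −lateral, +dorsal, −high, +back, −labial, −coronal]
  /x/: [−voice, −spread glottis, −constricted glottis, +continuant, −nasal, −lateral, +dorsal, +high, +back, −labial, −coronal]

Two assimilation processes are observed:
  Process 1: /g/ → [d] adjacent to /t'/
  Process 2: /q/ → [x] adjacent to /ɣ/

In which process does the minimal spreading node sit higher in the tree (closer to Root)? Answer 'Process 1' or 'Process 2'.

Process 2

In Process 1, [coronal], [anterior], [distributed], [strident], [dorsal], [high], [back] change, so the minimal spreading node is Place at depth 2.
Process 2 alters [continuant], [high]; the lowest common ancestor is Supralaryngeal (depth 1 from Root).
Supralaryngeal is closer to Root than Place, so Process 2 spreads the higher node.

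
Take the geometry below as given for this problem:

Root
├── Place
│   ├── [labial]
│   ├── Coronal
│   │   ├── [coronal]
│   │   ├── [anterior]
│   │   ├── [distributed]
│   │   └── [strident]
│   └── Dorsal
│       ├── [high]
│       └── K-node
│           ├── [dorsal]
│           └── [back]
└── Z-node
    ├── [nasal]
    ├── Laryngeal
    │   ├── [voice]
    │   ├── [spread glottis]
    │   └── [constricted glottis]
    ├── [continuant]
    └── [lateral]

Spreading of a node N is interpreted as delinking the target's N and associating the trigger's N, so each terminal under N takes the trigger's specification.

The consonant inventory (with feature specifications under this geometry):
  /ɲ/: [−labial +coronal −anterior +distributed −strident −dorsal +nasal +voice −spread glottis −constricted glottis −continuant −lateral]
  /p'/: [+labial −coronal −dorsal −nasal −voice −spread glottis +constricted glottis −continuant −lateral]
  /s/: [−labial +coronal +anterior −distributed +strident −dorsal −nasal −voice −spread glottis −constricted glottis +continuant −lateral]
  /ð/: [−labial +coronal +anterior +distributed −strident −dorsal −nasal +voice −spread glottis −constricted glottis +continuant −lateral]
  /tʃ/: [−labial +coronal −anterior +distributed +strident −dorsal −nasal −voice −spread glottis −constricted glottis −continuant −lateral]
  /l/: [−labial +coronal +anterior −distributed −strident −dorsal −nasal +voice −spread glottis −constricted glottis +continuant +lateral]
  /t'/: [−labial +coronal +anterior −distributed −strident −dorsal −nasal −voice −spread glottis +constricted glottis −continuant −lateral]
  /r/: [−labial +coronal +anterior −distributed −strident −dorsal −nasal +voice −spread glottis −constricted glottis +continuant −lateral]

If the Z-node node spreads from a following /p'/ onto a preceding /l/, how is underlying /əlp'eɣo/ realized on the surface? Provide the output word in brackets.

Terminals under Z-node in this geometry: [nasal], [voice], [spread glottis], [constricted glottis], [continuant], [lateral].
After delinking /l/'s Z-node and linking /p'/'s, the affected terminals become [−nasal], [−voice], [−spread glottis], [+constricted glottis], [−continuant], [−lateral]; [labial], [coronal], [anterior], … (outside Z-node) are retained from /l/.
This feature bundle is that of [t'], so /əlp'eɣo/ surfaces as [ət'p'eɣo].

[ət'p'eɣo]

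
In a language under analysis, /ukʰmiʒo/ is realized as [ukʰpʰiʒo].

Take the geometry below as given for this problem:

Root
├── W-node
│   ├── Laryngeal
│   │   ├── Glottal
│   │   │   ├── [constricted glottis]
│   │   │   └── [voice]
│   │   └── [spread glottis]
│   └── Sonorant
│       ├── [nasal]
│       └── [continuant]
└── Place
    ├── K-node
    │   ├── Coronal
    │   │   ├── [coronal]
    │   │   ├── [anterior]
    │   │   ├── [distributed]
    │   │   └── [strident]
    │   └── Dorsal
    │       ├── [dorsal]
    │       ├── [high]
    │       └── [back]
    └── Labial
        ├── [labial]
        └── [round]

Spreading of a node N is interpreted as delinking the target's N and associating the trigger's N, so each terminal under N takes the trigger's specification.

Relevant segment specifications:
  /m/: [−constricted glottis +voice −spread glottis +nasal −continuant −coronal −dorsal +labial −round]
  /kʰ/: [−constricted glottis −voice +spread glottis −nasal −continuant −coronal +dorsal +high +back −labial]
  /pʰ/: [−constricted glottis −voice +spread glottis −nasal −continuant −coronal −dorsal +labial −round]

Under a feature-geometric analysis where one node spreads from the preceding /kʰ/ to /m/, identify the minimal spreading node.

W-node

The alternation /m/ → [pʰ] changes [voice], [spread glottis], [nasal] and nothing else.
The smallest constituent containing every changed terminal is W-node — each of its daughters lacks at least one of the affected features.
Spreading W-node from /kʰ/ overwrites each of those terminals with /kʰ/'s values, yielding exactly [pʰ].
Had Root spread, [dorsal], [labial] would have taken /kʰ/'s values; they stay as in /m/, confirming the spreading constituent is exactly W-node.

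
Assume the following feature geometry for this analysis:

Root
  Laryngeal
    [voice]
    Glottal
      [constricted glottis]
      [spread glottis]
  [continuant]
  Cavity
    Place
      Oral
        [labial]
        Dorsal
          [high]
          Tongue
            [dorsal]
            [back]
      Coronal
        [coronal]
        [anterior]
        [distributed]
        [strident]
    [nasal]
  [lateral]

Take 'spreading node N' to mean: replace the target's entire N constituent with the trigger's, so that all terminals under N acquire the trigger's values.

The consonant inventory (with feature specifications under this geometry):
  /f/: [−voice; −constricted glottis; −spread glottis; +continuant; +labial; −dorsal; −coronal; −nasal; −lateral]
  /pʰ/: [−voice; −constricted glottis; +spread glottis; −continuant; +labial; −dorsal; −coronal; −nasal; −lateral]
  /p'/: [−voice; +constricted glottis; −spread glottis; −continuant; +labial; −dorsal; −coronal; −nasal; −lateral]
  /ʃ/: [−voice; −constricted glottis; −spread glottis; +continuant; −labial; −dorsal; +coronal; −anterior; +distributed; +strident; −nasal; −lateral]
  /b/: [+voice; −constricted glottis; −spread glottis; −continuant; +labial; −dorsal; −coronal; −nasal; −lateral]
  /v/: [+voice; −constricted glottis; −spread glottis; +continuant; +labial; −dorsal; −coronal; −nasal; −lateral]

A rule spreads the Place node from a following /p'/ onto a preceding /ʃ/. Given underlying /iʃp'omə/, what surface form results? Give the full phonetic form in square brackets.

[ifp'omə]

Place immediately or transitively dominates [labial], [high], [dorsal], [back], [coronal], [anterior], [distributed], [strident].
Spreading Place from /p'/ onto /ʃ/ replaces those values with /p'/'s: [+labial], [−dorsal], [−coronal]. Features outside Place ([voice], [constricted glottis], [spread glottis], …) stay as in /ʃ/.
This feature bundle is that of [f], so /iʃp'omə/ surfaces as [ifp'omə].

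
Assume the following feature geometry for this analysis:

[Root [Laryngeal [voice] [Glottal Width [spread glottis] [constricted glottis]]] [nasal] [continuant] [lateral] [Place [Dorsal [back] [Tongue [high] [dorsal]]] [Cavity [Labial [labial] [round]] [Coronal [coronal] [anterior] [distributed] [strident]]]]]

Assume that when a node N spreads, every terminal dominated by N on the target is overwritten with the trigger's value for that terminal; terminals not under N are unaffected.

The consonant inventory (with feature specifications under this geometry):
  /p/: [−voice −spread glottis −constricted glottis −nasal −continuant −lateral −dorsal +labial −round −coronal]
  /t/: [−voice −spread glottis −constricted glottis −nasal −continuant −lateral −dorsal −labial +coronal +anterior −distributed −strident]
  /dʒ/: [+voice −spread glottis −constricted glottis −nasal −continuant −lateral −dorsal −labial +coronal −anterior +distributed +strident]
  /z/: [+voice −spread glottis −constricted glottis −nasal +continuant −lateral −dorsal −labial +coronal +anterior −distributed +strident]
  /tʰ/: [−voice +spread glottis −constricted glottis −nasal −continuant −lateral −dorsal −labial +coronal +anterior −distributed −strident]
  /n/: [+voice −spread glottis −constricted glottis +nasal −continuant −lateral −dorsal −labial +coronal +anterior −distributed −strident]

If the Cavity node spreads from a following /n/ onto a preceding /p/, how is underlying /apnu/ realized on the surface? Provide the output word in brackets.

Terminals under Cavity in this geometry: [labial], [round], [coronal], [anterior], [distributed], [strident].
After delinking /p/'s Cavity and linking /n/'s, the affected terminals become [−labial], [+coronal], [+anterior], [−distributed], [−strident]; [voice], [spread glottis], [constricted glottis], … (outside Cavity) are retained from /p/.
The resulting bundle matches /t/ in the inventory; substituting it for /p/ gives [atnu].

[atnu]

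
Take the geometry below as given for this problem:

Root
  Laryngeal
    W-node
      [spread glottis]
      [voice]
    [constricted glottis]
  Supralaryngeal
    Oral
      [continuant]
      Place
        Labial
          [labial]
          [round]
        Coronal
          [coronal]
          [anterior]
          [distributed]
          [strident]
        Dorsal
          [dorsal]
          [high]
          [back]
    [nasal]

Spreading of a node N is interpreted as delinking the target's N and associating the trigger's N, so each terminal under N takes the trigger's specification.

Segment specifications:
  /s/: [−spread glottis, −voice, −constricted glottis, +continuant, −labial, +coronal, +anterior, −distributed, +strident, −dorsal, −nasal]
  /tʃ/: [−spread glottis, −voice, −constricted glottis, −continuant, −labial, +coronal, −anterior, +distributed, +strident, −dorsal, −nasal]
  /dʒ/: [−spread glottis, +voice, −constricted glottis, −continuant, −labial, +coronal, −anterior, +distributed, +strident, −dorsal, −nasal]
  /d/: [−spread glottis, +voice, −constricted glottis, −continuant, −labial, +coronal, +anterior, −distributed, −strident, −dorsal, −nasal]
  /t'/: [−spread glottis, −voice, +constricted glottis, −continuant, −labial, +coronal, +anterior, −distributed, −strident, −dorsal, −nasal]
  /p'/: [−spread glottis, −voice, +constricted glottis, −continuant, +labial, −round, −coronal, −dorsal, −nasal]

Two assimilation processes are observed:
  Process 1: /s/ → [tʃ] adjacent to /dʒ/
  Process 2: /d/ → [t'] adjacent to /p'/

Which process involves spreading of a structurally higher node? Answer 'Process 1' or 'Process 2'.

Process 1: the features that change are [continuant], [anterior], [distributed]; the minimal node is Oral (depth 2).
Process 2: the features that change are [voice], [constricted glottis]; the minimal node is Laryngeal (depth 1).
Depth 1 < depth 2; Process 2 involves the structurally higher constituent Laryngeal.

Process 2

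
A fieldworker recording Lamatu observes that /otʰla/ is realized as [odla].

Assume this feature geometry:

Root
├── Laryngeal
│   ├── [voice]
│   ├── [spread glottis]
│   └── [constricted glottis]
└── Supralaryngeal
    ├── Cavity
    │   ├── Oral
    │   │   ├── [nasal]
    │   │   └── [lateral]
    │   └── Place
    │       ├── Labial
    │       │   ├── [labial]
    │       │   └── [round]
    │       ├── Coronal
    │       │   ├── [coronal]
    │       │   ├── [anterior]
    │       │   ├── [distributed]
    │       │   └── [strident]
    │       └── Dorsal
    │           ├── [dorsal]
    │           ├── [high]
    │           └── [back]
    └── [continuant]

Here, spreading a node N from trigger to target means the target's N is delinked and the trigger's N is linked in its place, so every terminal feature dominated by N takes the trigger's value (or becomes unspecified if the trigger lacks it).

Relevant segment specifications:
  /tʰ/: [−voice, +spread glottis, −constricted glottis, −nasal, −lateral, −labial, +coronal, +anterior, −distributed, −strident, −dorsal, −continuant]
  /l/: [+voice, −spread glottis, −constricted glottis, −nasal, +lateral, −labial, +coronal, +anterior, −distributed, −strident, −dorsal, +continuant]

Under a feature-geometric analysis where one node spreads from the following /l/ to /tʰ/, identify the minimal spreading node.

The alternation /tʰ/ → [d] changes [voice], [spread glottis] and nothing else.
The smallest constituent containing every changed terminal is Laryngeal — each of its daughters lacks at least one of the affected features.
If Laryngeal spreads, every terminal under it takes /l/'s value, producing [d] as observed.
Since [continuant], [lateral] are preserved even though /l/ disagrees there, no node above Laryngeal spread.

Laryngeal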